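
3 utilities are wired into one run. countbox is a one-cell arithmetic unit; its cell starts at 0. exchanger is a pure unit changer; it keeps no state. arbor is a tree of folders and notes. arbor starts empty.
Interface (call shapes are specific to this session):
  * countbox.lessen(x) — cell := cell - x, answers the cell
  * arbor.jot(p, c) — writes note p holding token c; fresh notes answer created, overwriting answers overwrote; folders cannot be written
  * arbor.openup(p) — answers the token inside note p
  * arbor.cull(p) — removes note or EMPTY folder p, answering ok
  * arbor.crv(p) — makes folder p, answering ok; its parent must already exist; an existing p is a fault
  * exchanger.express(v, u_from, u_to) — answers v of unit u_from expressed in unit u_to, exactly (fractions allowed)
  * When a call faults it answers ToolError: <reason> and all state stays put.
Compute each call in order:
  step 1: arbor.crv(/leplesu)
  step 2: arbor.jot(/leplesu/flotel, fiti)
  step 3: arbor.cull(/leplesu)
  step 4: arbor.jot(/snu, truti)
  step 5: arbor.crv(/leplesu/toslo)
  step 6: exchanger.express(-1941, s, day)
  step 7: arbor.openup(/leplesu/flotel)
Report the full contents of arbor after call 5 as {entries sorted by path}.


Answer: {leplesu/, leplesu/flotel=fiti, leplesu/toslo/, snu=truti}

Derivation:
# 1. arbor.crv(/leplesu) == ok
# 2. arbor.jot(/leplesu/flotel, fiti) == created
# 3. arbor.cull(/leplesu) == ToolError: not empty
# 4. arbor.jot(/snu, truti) == created
# 5. arbor.crv(/leplesu/toslo) == ok
# 6. exchanger.express(-1941, s, day) == -647/28800
# 7. arbor.openup(/leplesu/flotel) == fiti


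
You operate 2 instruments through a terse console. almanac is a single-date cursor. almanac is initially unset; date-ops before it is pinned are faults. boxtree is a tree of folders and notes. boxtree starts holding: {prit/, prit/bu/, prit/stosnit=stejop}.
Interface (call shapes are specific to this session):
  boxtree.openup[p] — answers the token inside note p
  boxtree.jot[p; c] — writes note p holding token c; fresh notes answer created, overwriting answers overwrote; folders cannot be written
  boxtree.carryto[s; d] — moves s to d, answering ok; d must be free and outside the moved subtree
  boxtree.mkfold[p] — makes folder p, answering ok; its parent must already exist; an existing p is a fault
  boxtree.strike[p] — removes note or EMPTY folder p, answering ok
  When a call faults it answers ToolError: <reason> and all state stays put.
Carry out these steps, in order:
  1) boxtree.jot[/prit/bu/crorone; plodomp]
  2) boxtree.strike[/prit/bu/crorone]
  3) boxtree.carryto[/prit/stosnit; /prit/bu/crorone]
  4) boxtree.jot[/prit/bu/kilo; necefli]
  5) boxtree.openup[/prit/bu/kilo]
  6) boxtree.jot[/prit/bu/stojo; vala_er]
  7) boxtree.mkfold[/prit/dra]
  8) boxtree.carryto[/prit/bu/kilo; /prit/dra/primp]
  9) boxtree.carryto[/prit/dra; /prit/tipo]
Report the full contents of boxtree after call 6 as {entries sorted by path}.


Answer: {prit/, prit/bu/, prit/bu/crorone=stejop, prit/bu/kilo=necefli, prit/bu/stojo=vala_er}

Derivation:
% 1. boxtree.jot(p→/prit/bu/crorone, c→plodomp) ~> created
% 2. boxtree.strike(p→/prit/bu/crorone) ~> ok
% 3. boxtree.carryto(s→/prit/stosnit, d→/prit/bu/crorone) ~> ok
% 4. boxtree.jot(p→/prit/bu/kilo, c→necefli) ~> created
% 5. boxtree.openup(p→/prit/bu/kilo) ~> necefli
% 6. boxtree.jot(p→/prit/bu/stojo, c→vala_er) ~> created
% 7. boxtree.mkfold(p→/prit/dra) ~> ok
% 8. boxtree.carryto(s→/prit/bu/kilo, d→/prit/dra/primp) ~> ok
% 9. boxtree.carryto(s→/prit/dra, d→/prit/tipo) ~> ok


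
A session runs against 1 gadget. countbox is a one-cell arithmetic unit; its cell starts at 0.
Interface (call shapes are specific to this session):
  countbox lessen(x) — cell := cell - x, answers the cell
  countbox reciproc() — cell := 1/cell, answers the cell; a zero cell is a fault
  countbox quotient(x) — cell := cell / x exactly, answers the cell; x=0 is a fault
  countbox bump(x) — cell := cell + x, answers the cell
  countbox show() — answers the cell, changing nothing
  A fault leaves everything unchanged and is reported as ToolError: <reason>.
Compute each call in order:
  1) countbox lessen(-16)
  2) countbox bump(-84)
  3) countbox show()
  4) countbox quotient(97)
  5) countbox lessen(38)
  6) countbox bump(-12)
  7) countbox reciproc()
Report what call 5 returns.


[in] countbox lessen x=-16
[out] 16
[in] countbox bump x=-84
[out] -68
[in] countbox show
[out] -68
[in] countbox quotient x=97
[out] -68/97
[in] countbox lessen x=38
[out] -3754/97
[in] countbox bump x=-12
[out] -4918/97
[in] countbox reciproc
[out] -97/4918

Answer: -3754/97


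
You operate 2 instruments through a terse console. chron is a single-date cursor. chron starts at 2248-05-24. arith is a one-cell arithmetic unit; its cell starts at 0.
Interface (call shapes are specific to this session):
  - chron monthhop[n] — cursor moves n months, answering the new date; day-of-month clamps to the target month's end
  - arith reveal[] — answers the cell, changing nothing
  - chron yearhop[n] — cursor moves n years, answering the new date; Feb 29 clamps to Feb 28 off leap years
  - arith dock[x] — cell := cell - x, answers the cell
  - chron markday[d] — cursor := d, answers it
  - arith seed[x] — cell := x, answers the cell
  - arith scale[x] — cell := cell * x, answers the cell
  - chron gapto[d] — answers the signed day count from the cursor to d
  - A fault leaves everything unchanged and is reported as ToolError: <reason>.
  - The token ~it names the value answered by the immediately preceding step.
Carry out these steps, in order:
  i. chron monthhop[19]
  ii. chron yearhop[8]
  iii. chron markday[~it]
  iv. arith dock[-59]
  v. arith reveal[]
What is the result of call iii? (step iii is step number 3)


→ chron monthhop(n='19')
← 2249-12-24
→ chron yearhop(n='8')
← 2257-12-24
→ chron markday(d='~it')
← 2257-12-24
→ arith dock(x='-59')
← 59
→ arith reveal()
← 59

Answer: 2257-12-24


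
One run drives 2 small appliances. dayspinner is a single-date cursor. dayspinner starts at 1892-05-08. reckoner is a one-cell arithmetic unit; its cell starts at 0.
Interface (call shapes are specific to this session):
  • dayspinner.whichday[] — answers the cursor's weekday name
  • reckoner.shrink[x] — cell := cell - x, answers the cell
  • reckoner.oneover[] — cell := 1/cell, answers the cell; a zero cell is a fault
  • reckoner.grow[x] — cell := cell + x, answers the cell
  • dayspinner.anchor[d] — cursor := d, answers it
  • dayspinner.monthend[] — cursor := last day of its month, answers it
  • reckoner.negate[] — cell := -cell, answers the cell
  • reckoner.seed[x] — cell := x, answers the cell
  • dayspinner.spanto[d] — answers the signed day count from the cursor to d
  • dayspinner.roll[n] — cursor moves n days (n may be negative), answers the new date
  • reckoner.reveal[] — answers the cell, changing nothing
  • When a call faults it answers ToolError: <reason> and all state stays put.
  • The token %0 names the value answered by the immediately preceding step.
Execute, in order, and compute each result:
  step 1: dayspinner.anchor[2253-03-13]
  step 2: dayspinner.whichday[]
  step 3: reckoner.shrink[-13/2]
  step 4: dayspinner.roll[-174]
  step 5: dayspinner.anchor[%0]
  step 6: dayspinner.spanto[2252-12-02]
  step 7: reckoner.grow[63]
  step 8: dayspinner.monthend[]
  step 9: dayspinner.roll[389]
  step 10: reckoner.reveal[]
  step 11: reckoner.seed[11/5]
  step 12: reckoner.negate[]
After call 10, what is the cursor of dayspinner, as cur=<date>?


Answer: cur=2253-10-24

Derivation:
// dayspinner.anchor(2253-03-13) -> 2253-03-13
// dayspinner.whichday() -> Sunday
// reckoner.shrink(-13/2) -> 13/2
// dayspinner.roll(-174) -> 2252-09-20
// dayspinner.anchor(%0) -> 2252-09-20
// dayspinner.spanto(2252-12-02) -> 73
// reckoner.grow(63) -> 139/2
// dayspinner.monthend() -> 2252-09-30
// dayspinner.roll(389) -> 2253-10-24
// reckoner.reveal() -> 139/2
// reckoner.seed(11/5) -> 11/5
// reckoner.negate() -> -11/5


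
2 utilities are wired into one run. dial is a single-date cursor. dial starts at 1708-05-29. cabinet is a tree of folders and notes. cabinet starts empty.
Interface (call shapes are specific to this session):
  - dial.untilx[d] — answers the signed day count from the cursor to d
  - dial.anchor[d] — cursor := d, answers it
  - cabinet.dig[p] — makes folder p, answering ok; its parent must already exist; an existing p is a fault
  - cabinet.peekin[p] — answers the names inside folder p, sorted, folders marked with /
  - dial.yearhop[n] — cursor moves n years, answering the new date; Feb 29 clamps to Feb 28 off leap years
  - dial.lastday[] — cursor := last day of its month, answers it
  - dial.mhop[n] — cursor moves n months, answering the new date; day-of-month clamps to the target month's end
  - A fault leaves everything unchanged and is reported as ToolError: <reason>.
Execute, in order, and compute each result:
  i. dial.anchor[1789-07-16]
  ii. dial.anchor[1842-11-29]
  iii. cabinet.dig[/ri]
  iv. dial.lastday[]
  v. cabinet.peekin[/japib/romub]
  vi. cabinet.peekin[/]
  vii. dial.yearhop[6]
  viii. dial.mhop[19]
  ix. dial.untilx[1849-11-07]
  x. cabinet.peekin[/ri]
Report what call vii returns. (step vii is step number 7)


Answer: 1848-11-30

Derivation:
Step: dial.anchor[d→1789-07-16]
Result: 1789-07-16
Step: dial.anchor[d→1842-11-29]
Result: 1842-11-29
Step: cabinet.dig[p→/ri]
Result: ok
Step: dial.lastday[]
Result: 1842-11-30
Step: cabinet.peekin[p→/japib/romub]
Result: ToolError: not found
Step: cabinet.peekin[p→/]
Result: [ri/]
Step: dial.yearhop[n→6]
Result: 1848-11-30
Step: dial.mhop[n→19]
Result: 1850-06-30
Step: dial.untilx[d→1849-11-07]
Result: -235
Step: cabinet.peekin[p→/ri]
Result: []


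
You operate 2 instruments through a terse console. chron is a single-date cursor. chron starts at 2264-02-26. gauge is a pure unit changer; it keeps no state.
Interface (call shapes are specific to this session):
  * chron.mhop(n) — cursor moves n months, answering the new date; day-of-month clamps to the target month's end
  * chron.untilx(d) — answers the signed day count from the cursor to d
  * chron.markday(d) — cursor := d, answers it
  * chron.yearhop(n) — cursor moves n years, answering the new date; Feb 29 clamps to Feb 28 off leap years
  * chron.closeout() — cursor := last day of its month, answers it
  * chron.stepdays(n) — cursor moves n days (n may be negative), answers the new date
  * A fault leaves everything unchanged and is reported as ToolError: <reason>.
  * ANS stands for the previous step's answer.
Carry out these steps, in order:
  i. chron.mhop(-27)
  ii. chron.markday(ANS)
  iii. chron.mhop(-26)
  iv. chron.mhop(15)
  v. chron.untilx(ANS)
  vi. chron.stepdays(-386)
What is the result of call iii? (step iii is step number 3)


Answer: 2259-09-26

Derivation:
Do: chron.mhop[-27]
See: 2261-11-26
Do: chron.markday[ANS]
See: 2261-11-26
Do: chron.mhop[-26]
See: 2259-09-26
Do: chron.mhop[15]
See: 2260-12-26
Do: chron.untilx[ANS]
See: 0
Do: chron.stepdays[-386]
See: 2259-12-06


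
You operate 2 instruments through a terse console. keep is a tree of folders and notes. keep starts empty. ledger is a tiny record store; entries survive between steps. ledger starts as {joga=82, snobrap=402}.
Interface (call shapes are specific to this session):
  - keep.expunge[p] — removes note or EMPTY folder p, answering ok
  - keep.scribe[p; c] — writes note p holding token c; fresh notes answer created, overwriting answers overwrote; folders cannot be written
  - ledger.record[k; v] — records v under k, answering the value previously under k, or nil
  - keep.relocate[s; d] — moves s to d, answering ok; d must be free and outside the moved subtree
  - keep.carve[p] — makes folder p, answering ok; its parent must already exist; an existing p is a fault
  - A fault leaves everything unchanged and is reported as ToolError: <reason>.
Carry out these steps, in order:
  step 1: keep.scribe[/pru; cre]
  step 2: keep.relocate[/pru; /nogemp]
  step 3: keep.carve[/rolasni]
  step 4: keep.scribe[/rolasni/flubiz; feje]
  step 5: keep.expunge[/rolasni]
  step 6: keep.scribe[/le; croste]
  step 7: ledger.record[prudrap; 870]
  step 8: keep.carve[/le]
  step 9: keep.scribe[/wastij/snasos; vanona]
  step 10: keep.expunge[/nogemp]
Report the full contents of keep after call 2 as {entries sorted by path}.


[in] keep.scribe /pru cre
[out] created
[in] keep.relocate /pru /nogemp
[out] ok
[in] keep.carve /rolasni
[out] ok
[in] keep.scribe /rolasni/flubiz feje
[out] created
[in] keep.expunge /rolasni
[out] ToolError: not empty
[in] keep.scribe /le croste
[out] created
[in] ledger.record prudrap 870
[out] nil
[in] keep.carve /le
[out] ToolError: exists
[in] keep.scribe /wastij/snasos vanona
[out] ToolError: no parent
[in] keep.expunge /nogemp
[out] ok

Answer: {nogemp=cre}


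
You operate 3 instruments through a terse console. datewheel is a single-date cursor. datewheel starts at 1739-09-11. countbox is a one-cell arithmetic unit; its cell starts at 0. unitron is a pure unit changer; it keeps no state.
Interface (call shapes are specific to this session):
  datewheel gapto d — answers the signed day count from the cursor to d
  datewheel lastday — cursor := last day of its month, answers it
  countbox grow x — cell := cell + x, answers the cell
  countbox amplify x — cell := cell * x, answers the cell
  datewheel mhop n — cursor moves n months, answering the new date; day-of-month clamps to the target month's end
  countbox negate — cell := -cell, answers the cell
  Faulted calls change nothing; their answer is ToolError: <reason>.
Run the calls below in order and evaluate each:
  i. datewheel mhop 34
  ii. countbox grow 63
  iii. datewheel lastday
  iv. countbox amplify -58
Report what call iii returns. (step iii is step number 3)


-> datewheel mhop(n: 34)
<- 1742-07-11
-> countbox grow(x: 63)
<- 63
-> datewheel lastday()
<- 1742-07-31
-> countbox amplify(x: -58)
<- -3654

Answer: 1742-07-31


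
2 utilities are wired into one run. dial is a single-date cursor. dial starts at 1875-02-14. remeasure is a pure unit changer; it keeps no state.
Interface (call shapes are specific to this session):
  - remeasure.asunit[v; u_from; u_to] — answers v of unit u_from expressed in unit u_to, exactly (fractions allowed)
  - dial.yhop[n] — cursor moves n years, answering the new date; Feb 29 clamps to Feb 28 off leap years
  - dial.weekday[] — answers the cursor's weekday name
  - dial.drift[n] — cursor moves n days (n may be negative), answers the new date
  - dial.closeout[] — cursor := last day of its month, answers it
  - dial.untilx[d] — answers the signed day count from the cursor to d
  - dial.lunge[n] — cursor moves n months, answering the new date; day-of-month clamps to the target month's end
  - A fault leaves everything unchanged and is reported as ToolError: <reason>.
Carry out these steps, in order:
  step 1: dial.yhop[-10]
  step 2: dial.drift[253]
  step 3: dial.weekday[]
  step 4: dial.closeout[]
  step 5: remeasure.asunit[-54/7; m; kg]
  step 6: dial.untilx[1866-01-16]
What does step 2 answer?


> yhop n: -10
  1865-02-14
> drift n: 253
  1865-10-25
> weekday
  Wednesday
> closeout
  1865-10-31
> asunit v: -54/7 u_from: m u_to: kg
  ToolError: incompatible units
> untilx d: 1866-01-16
  77

Answer: 1865-10-25


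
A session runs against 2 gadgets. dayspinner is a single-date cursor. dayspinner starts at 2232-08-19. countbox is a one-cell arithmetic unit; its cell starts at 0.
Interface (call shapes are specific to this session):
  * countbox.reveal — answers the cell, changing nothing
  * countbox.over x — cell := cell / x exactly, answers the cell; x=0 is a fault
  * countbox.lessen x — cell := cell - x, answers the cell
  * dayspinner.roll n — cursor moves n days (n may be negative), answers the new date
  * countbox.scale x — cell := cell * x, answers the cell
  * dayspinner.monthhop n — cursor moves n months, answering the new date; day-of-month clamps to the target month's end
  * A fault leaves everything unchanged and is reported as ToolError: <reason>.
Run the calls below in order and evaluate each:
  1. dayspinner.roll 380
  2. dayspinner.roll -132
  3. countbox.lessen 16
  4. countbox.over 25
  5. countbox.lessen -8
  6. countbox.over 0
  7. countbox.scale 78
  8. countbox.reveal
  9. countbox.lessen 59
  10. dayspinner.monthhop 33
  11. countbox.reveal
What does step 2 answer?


~$ dayspinner.roll n=380
[out] 2233-09-03
~$ dayspinner.roll n=-132
[out] 2233-04-24
~$ countbox.lessen x=16
[out] -16
~$ countbox.over x=25
[out] -16/25
~$ countbox.lessen x=-8
[out] 184/25
~$ countbox.over x=0
[out] ToolError: division by zero
~$ countbox.scale x=78
[out] 14352/25
~$ countbox.reveal
[out] 14352/25
~$ countbox.lessen x=59
[out] 12877/25
~$ dayspinner.monthhop n=33
[out] 2236-01-24
~$ countbox.reveal
[out] 12877/25

Answer: 2233-04-24


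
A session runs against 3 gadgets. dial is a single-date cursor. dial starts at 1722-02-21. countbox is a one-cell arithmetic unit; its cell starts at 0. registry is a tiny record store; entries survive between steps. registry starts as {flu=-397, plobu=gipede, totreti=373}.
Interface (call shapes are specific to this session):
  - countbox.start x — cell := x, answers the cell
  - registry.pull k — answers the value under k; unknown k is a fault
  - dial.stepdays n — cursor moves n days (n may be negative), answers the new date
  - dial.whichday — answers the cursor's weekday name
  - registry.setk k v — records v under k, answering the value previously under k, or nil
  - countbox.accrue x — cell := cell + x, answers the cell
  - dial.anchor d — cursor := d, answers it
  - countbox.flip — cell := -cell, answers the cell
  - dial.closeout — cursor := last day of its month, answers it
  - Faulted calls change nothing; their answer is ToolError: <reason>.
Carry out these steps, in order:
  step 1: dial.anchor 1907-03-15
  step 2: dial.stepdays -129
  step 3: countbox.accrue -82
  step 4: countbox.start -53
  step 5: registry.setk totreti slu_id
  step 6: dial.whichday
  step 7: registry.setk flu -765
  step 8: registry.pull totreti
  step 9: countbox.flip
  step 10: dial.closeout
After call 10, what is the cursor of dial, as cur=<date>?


Answer: cur=1906-11-30

Derivation:
Step: dial.anchor[d→1907-03-15]
Result: 1907-03-15
Step: dial.stepdays[n→-129]
Result: 1906-11-06
Step: countbox.accrue[x→-82]
Result: -82
Step: countbox.start[x→-53]
Result: -53
Step: registry.setk[k→totreti; v→slu_id]
Result: 373
Step: dial.whichday[]
Result: Tuesday
Step: registry.setk[k→flu; v→-765]
Result: -397
Step: registry.pull[k→totreti]
Result: slu_id
Step: countbox.flip[]
Result: 53
Step: dial.closeout[]
Result: 1906-11-30


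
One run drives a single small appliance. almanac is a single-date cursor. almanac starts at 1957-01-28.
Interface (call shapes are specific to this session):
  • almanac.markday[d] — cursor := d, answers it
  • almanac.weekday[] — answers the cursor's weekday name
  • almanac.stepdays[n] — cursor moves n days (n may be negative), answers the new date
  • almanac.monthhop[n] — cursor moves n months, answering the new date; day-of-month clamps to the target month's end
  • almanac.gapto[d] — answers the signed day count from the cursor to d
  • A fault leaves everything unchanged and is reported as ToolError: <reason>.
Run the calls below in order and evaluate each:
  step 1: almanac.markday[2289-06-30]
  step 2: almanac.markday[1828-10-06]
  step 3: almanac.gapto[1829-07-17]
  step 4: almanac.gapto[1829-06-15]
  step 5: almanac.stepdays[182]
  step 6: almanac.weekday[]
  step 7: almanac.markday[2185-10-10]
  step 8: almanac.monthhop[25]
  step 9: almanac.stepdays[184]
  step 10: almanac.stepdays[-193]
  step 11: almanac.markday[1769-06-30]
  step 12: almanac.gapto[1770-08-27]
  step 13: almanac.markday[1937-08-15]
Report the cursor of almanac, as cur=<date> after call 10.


Answer: cur=2187-11-01

Derivation:
-> almanac.markday(d: 2289-06-30)
<- 2289-06-30
-> almanac.markday(d: 1828-10-06)
<- 1828-10-06
-> almanac.gapto(d: 1829-07-17)
<- 284
-> almanac.gapto(d: 1829-06-15)
<- 252
-> almanac.stepdays(n: 182)
<- 1829-04-06
-> almanac.weekday()
<- Monday
-> almanac.markday(d: 2185-10-10)
<- 2185-10-10
-> almanac.monthhop(n: 25)
<- 2187-11-10
-> almanac.stepdays(n: 184)
<- 2188-05-12
-> almanac.stepdays(n: -193)
<- 2187-11-01
-> almanac.markday(d: 1769-06-30)
<- 1769-06-30
-> almanac.gapto(d: 1770-08-27)
<- 423
-> almanac.markday(d: 1937-08-15)
<- 1937-08-15


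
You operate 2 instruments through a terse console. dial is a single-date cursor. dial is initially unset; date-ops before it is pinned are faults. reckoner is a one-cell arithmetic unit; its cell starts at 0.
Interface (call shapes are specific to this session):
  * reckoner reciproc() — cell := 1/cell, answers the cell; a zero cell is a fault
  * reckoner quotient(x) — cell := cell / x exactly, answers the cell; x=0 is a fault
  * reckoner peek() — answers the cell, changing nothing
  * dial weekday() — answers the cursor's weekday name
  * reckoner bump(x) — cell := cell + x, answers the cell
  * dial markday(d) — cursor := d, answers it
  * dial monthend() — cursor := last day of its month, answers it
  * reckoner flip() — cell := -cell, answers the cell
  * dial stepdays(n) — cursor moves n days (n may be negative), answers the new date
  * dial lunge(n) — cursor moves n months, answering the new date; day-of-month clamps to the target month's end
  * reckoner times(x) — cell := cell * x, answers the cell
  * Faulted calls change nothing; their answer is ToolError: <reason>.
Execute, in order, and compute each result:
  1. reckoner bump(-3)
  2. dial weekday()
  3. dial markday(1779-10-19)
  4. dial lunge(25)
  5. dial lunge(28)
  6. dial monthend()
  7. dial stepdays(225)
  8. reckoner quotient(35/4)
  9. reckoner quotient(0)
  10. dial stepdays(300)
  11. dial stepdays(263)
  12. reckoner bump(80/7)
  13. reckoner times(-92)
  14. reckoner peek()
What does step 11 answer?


Answer: 1786-05-28

Derivation:
Step: reckoner bump[-3]
Result: -3
Step: dial weekday[]
Result: ToolError: no date set
Step: dial markday[1779-10-19]
Result: 1779-10-19
Step: dial lunge[25]
Result: 1781-11-19
Step: dial lunge[28]
Result: 1784-03-19
Step: dial monthend[]
Result: 1784-03-31
Step: dial stepdays[225]
Result: 1784-11-11
Step: reckoner quotient[35/4]
Result: -12/35
Step: reckoner quotient[0]
Result: ToolError: division by zero
Step: dial stepdays[300]
Result: 1785-09-07
Step: dial stepdays[263]
Result: 1786-05-28
Step: reckoner bump[80/7]
Result: 388/35
Step: reckoner times[-92]
Result: -35696/35
Step: reckoner peek[]
Result: -35696/35


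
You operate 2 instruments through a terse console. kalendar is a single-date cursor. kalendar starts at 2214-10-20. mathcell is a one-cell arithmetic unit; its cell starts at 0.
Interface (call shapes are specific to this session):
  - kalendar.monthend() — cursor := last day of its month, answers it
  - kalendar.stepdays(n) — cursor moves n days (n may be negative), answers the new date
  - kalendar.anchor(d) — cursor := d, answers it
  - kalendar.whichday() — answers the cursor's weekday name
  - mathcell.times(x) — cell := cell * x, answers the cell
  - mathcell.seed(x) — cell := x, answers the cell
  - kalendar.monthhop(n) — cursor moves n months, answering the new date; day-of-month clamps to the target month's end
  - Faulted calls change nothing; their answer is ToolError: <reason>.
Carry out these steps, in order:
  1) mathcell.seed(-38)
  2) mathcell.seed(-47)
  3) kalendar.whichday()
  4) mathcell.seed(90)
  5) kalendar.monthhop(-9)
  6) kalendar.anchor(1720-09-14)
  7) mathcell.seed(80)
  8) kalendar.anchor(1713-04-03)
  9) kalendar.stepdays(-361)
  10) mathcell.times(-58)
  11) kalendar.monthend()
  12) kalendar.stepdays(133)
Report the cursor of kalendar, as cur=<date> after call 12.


Answer: cur=1712-09-10

Derivation:
→ mathcell.seed(x=-38)
← -38
→ mathcell.seed(x=-47)
← -47
→ kalendar.whichday()
← Thursday
→ mathcell.seed(x=90)
← 90
→ kalendar.monthhop(n=-9)
← 2214-01-20
→ kalendar.anchor(d=1720-09-14)
← 1720-09-14
→ mathcell.seed(x=80)
← 80
→ kalendar.anchor(d=1713-04-03)
← 1713-04-03
→ kalendar.stepdays(n=-361)
← 1712-04-07
→ mathcell.times(x=-58)
← -4640
→ kalendar.monthend()
← 1712-04-30
→ kalendar.stepdays(n=133)
← 1712-09-10


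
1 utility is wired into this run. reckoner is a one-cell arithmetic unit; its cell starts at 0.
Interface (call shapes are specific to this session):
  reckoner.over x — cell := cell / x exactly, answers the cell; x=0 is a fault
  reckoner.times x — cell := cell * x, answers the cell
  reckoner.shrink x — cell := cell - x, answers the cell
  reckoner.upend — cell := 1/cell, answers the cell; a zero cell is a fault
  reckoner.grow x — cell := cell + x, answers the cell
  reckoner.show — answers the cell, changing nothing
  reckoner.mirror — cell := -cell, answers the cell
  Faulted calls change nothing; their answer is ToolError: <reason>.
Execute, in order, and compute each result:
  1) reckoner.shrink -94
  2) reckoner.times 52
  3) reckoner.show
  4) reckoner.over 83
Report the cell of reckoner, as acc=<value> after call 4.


Answer: acc=4888/83

Derivation:
Act: reckoner.shrink[x: -94]
Obs: 94
Act: reckoner.times[x: 52]
Obs: 4888
Act: reckoner.show[]
Obs: 4888
Act: reckoner.over[x: 83]
Obs: 4888/83


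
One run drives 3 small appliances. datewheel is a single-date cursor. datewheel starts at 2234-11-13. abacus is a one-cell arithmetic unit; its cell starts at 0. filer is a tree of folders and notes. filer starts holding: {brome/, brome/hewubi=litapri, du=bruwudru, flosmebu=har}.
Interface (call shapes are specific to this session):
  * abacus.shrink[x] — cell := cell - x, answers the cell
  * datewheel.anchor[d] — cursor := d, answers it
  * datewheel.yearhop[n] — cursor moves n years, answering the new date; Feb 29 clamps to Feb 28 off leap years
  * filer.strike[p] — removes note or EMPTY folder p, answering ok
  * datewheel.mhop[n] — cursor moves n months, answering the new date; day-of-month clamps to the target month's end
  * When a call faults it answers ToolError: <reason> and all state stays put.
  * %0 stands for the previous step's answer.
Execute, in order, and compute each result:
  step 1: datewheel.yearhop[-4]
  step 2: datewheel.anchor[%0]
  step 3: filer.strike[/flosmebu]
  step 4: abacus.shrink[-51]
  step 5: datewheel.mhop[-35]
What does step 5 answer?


# datewheel.yearhop(n→-4) == 2230-11-13
# datewheel.anchor(d→%0) == 2230-11-13
# filer.strike(p→/flosmebu) == ok
# abacus.shrink(x→-51) == 51
# datewheel.mhop(n→-35) == 2227-12-13

Answer: 2227-12-13


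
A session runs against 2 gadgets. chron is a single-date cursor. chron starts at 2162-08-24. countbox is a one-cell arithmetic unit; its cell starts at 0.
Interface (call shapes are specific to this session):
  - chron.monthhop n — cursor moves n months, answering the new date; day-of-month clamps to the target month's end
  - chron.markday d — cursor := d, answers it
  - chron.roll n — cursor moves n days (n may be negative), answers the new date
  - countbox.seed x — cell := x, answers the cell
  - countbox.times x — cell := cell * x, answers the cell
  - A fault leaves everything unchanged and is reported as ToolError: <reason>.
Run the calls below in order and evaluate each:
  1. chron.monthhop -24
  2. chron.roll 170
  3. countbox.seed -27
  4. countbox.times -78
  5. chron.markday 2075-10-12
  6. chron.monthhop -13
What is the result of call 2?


Answer: 2161-02-10

Derivation:
;; chron.monthhop(n: -24) : 2160-08-24
;; chron.roll(n: 170) : 2161-02-10
;; countbox.seed(x: -27) : -27
;; countbox.times(x: -78) : 2106
;; chron.markday(d: 2075-10-12) : 2075-10-12
;; chron.monthhop(n: -13) : 2074-09-12


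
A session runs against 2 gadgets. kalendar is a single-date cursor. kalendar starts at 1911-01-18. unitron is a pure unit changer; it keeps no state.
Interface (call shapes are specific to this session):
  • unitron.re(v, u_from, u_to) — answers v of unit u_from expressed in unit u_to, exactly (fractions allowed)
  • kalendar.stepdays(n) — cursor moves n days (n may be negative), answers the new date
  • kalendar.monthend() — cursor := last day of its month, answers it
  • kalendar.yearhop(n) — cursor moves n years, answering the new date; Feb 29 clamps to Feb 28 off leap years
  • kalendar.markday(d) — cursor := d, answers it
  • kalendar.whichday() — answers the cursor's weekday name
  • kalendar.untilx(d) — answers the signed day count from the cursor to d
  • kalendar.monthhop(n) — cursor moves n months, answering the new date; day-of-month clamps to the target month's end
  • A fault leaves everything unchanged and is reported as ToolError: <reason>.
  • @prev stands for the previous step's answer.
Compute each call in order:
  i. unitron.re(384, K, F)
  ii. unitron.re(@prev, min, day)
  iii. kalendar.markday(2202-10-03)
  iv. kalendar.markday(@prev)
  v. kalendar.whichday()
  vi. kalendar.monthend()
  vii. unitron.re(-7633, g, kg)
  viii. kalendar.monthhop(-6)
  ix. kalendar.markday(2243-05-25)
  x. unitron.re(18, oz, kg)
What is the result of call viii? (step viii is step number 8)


Step: re[384; K; F]
Result: 23153/100
Step: re[@prev; min; day]
Result: 23153/144000
Step: markday[2202-10-03]
Result: 2202-10-03
Step: markday[@prev]
Result: 2202-10-03
Step: whichday[]
Result: Sunday
Step: monthend[]
Result: 2202-10-31
Step: re[-7633; g; kg]
Result: -7633/1000
Step: monthhop[-6]
Result: 2202-04-30
Step: markday[2243-05-25]
Result: 2243-05-25
Step: re[18; oz; kg]
Result: 408233133/800000000

Answer: 2202-04-30


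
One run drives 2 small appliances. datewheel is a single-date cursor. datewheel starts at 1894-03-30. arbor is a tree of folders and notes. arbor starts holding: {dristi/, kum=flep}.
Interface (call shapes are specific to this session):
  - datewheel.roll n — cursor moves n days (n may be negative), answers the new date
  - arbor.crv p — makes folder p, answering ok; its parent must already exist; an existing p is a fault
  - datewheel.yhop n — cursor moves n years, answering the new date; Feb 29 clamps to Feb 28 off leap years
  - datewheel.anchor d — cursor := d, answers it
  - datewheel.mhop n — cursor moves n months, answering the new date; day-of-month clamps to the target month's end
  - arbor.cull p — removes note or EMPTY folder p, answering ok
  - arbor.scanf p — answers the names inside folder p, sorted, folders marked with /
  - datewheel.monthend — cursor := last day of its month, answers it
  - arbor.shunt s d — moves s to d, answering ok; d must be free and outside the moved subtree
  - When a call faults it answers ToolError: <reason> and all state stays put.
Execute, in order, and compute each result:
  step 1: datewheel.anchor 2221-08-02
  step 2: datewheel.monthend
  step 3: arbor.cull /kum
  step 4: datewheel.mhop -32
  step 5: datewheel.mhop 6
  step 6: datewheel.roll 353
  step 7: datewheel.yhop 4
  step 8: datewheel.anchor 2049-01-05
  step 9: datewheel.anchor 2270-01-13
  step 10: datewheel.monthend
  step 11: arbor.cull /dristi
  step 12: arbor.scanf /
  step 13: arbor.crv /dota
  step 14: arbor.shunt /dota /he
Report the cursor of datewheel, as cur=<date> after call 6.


Answer: cur=2220-06-17

Derivation:
CALL datewheel.anchor[d=2221-08-02]
RET  2221-08-02
CALL datewheel.monthend[]
RET  2221-08-31
CALL arbor.cull[p=/kum]
RET  ok
CALL datewheel.mhop[n=-32]
RET  2218-12-31
CALL datewheel.mhop[n=6]
RET  2219-06-30
CALL datewheel.roll[n=353]
RET  2220-06-17
CALL datewheel.yhop[n=4]
RET  2224-06-17
CALL datewheel.anchor[d=2049-01-05]
RET  2049-01-05
CALL datewheel.anchor[d=2270-01-13]
RET  2270-01-13
CALL datewheel.monthend[]
RET  2270-01-31
CALL arbor.cull[p=/dristi]
RET  ok
CALL arbor.scanf[p=/]
RET  []
CALL arbor.crv[p=/dota]
RET  ok
CALL arbor.shunt[s=/dota; d=/he]
RET  ok


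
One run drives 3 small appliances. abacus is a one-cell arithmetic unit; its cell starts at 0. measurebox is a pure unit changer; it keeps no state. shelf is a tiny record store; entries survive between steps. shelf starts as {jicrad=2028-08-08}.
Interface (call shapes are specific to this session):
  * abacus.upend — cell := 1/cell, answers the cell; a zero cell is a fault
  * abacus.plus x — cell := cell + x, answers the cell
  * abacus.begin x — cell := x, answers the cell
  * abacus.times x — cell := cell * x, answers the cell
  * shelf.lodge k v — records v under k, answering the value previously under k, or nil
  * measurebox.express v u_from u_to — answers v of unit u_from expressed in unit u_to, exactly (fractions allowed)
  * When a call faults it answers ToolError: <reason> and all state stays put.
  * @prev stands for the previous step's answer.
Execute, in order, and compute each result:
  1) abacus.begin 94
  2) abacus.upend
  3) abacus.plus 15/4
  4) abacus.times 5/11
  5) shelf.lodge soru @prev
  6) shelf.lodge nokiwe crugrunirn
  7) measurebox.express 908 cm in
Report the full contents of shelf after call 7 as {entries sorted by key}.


// begin(x=94) => 94
// upend() => 1/94
// plus(x=15/4) => 707/188
// times(x=5/11) => 3535/2068
// lodge(k=soru, v=@prev) => nil
// lodge(k=nokiwe, v=crugrunirn) => nil
// express(v=908, u_from=cm, u_to=in) => 45400/127

Answer: {jicrad=2028-08-08, nokiwe=crugrunirn, soru=3535/2068}


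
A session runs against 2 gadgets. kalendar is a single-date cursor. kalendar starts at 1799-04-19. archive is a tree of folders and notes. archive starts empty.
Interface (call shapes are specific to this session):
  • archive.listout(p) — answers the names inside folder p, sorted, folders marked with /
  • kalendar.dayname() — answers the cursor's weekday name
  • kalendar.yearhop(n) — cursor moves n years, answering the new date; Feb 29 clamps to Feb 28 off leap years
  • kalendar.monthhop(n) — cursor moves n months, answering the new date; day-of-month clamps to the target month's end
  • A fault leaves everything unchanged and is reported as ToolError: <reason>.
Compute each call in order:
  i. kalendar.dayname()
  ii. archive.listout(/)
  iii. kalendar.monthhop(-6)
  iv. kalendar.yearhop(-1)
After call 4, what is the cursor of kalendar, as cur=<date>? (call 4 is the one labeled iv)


Answer: cur=1797-10-19

Derivation:
Do: kalendar.dayname[]
See: Friday
Do: archive.listout[p='/']
See: []
Do: kalendar.monthhop[n='-6']
See: 1798-10-19
Do: kalendar.yearhop[n='-1']
See: 1797-10-19


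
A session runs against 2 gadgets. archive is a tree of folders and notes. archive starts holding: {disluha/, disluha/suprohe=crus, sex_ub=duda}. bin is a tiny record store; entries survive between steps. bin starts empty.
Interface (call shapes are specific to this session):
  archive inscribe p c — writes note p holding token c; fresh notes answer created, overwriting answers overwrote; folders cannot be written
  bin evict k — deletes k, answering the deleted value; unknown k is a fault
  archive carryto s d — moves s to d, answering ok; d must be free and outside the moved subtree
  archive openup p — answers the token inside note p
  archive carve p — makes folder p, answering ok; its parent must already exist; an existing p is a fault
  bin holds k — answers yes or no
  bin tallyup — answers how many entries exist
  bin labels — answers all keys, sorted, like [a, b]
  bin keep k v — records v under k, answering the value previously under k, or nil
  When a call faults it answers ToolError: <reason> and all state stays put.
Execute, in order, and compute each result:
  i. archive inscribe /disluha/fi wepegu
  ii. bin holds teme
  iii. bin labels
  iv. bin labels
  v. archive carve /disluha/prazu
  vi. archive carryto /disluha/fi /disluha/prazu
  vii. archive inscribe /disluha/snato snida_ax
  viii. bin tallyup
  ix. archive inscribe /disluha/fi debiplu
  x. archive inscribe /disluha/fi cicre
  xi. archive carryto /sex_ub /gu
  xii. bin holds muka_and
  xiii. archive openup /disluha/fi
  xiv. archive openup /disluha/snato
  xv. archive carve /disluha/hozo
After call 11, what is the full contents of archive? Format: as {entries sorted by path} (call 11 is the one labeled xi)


I try archive inscribe passing /disluha/fi, wepegu, → created.
I run bin holds passing teme, which returns no.
Calling bin labels: [].
Calling bin labels(), and see [].
I run archive carve passing /disluha/prazu, which returns ok.
Calling archive carryto passing /disluha/fi, /disluha/prazu, and get ToolError: exists.
I run archive inscribe passing /disluha/snato, snida_ax, yielding created.
Calling bin tallyup, giving 0.
Now I run archive inscribe passing /disluha/fi, debiplu, yielding overwrote.
I try archive inscribe passing /disluha/fi, cicre, yielding overwrote.
Using archive carryto passing /sex_ub, /gu: ok.
Using bin holds passing muka_and, giving no.
Now I run archive openup passing /disluha/fi, giving cicre.
Invoking archive openup passing /disluha/snato, → snida_ax.
Next I call archive carve passing /disluha/hozo, which returns ok.

Answer: {disluha/, disluha/fi=cicre, disluha/prazu/, disluha/snato=snida_ax, disluha/suprohe=crus, gu=duda}


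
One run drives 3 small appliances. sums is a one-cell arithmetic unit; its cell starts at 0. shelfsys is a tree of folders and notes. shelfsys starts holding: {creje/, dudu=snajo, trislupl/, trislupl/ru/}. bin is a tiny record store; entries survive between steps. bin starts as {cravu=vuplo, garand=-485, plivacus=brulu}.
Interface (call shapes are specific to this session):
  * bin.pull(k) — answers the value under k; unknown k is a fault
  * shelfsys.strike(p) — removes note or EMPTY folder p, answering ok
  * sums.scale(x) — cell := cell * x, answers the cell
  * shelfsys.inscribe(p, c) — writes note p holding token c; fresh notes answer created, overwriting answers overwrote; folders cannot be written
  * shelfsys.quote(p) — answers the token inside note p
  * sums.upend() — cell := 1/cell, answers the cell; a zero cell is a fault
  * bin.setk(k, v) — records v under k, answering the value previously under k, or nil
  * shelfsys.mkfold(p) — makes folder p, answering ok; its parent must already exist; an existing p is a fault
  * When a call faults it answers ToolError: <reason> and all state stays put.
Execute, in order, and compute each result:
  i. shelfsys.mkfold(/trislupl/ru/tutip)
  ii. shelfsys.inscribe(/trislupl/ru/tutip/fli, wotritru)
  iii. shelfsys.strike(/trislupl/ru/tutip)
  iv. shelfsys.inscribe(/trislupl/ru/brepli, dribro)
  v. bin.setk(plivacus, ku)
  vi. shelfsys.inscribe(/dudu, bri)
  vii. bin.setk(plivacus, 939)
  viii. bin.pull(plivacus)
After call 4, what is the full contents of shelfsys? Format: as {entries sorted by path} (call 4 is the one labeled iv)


Next I call shelfsys.mkfold on p=/trislupl/ru/tutip, and see ok.
Invoking shelfsys.inscribe on p=/trislupl/ru/tutip/fli, c=wotritru, → created.
Next I call shelfsys.strike on p=/trislupl/ru/tutip: ToolError: not empty.
I invoke shelfsys.inscribe on p=/trislupl/ru/brepli, c=dribro, and see created.
Calling bin.setk on k=plivacus, v=ku, giving brulu.
I invoke shelfsys.inscribe on p=/dudu, c=bri, giving overwrote.
Then bin.setk on k=plivacus, v=939, — result: ku.
Now I run bin.pull on k=plivacus, yielding 939.

Answer: {creje/, dudu=snajo, trislupl/, trislupl/ru/, trislupl/ru/brepli=dribro, trislupl/ru/tutip/, trislupl/ru/tutip/fli=wotritru}


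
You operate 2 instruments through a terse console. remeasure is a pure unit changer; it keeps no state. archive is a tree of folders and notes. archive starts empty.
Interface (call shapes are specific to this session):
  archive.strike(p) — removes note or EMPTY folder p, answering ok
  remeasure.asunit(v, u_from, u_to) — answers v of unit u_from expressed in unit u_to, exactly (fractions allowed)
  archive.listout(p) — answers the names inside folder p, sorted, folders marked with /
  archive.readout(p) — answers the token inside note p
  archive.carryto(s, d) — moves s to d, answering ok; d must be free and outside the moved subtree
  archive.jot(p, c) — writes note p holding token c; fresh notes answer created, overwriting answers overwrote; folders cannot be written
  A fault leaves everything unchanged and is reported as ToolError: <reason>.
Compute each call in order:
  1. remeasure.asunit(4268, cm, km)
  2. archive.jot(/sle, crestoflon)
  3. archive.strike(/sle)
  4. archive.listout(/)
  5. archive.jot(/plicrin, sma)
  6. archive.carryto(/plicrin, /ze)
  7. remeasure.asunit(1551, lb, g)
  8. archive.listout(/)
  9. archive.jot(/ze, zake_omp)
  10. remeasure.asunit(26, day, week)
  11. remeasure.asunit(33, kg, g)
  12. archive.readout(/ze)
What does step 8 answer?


-- 1. remeasure.asunit(v='4268', u_from='cm', u_to='km') -> 1067/25000
-- 2. archive.jot(p='/sle', c='crestoflon') -> created
-- 3. archive.strike(p='/sle') -> ok
-- 4. archive.listout(p='/') -> []
-- 5. archive.jot(p='/plicrin', c='sma') -> created
-- 6. archive.carryto(s='/plicrin', d='/ze') -> ok
-- 7. remeasure.asunit(v='1551', u_from='lb', u_to='g') -> 70352176587/100000
-- 8. archive.listout(p='/') -> [ze]
-- 9. archive.jot(p='/ze', c='zake_omp') -> overwrote
-- 10. remeasure.asunit(v='26', u_from='day', u_to='week') -> 26/7
-- 11. remeasure.asunit(v='33', u_from='kg', u_to='g') -> 33000
-- 12. archive.readout(p='/ze') -> zake_omp

Answer: [ze]
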